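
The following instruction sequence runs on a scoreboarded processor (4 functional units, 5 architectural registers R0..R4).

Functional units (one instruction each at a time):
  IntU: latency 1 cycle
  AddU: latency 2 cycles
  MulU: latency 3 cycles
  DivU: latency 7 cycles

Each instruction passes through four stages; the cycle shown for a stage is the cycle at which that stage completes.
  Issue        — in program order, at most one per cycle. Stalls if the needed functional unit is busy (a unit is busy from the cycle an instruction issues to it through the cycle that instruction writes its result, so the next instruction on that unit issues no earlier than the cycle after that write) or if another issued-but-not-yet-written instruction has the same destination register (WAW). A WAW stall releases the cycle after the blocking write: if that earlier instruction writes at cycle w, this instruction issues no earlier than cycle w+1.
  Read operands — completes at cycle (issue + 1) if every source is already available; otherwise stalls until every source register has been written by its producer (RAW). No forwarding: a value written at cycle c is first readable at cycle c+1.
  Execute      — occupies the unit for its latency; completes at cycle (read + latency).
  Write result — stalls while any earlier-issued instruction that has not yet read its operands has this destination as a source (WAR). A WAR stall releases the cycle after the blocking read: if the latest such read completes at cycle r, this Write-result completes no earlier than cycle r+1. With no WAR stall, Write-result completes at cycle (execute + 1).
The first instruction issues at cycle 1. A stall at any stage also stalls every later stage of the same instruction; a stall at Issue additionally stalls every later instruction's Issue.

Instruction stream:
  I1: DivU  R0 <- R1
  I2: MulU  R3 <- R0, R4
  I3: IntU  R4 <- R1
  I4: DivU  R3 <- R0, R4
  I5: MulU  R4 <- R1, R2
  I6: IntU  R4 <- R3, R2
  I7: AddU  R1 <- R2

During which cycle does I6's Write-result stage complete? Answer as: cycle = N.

c1: issue I1 (DivU)
c2: I1 read-ops; issue I2 (MulU)
c3: issue I3 (IntU)
c4: I3 read-ops
c5: I3 finished on IntU
c9: I1 finished on DivU
c10: I1→R0
c11: I2 read-ops
c12: I3→R4
c14: I2 finished on MulU
c15: I2→R3
c16: issue I4 (DivU)
c17: I4 read-ops; issue I5 (MulU)
c18: I5 read-ops
c21: I5 finished on MulU
c22: I5→R4
c23: issue I6 (IntU)
c24: I4 finished on DivU; issue I7 (AddU)
c25: I4→R3; I7 read-ops
c26: I6 read-ops
c27: I6 finished on IntU; I7 finished on AddU
c28: I6→R4; I7→R1

cycle = 28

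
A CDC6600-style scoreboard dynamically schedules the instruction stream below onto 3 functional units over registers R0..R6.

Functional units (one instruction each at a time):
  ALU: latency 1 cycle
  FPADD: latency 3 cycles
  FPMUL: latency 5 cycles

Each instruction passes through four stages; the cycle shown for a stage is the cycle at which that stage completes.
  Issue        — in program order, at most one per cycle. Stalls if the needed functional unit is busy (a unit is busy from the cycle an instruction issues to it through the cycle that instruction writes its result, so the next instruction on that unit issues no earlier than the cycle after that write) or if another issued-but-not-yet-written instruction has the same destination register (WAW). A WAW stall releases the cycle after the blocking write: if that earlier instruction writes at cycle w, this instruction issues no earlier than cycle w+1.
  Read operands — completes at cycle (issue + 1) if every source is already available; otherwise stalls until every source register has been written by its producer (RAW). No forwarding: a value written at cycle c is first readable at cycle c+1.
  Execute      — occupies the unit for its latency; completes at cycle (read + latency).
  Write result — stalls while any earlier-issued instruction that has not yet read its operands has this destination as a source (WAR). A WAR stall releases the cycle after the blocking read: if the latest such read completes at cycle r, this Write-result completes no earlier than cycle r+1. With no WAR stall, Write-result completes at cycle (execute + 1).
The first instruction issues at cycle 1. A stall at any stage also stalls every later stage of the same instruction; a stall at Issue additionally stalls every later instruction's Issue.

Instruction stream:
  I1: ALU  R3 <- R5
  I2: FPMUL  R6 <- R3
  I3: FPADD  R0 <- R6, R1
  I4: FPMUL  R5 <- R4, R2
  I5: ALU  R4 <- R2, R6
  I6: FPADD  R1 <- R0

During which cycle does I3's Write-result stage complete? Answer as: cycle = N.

cycle = 16

  I1 | 1 | 2 | 3 | 4
  I2 | 2 | 5 | 10 | 11   RAW R3: wait I1 write@4
  I3 | 3 | 12 | 15 | 16   RAW R6: wait I2 write@11
  I4 | 12 | 13 | 18 | 19   struct: FPMUL busy until I2 writes@11
  I5 | 13 | 14 | 15 | 16
  I6 | 17 | 18 | 21 | 22   struct: FPADD busy until I3 writes@16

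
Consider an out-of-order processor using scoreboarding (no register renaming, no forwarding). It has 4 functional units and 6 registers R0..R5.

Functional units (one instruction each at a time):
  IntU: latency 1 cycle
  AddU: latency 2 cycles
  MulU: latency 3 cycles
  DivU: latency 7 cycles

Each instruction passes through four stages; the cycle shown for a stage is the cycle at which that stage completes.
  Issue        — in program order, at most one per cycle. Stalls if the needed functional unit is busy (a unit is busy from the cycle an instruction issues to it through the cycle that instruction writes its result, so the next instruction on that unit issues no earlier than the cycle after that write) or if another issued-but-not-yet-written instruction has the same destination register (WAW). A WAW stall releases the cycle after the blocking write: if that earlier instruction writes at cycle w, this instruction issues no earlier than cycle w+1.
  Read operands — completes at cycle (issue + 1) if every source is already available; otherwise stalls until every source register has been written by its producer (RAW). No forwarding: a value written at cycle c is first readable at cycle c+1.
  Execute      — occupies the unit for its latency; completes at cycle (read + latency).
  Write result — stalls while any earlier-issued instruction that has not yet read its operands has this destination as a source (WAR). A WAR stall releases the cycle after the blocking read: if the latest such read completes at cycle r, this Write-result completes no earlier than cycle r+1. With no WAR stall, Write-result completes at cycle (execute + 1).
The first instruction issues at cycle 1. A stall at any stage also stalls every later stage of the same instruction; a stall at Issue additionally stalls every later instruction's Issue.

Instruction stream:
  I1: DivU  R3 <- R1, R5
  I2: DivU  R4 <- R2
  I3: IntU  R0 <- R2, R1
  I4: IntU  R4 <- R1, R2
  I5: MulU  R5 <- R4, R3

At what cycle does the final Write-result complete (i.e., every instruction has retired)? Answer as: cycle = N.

I1: IS=1 RO=2 EX=9 WR=10
I2: IS=11 RO=12 EX=19 WR=20  [struct: DivU busy until I1 writes@10]
I3: IS=12 RO=13 EX=14 WR=15
I4: IS=21 RO=22 EX=23 WR=24  [WAW R4: wait I2 write@20]
I5: IS=22 RO=25 EX=28 WR=29  [RAW R4: wait I4 write@24]

cycle = 29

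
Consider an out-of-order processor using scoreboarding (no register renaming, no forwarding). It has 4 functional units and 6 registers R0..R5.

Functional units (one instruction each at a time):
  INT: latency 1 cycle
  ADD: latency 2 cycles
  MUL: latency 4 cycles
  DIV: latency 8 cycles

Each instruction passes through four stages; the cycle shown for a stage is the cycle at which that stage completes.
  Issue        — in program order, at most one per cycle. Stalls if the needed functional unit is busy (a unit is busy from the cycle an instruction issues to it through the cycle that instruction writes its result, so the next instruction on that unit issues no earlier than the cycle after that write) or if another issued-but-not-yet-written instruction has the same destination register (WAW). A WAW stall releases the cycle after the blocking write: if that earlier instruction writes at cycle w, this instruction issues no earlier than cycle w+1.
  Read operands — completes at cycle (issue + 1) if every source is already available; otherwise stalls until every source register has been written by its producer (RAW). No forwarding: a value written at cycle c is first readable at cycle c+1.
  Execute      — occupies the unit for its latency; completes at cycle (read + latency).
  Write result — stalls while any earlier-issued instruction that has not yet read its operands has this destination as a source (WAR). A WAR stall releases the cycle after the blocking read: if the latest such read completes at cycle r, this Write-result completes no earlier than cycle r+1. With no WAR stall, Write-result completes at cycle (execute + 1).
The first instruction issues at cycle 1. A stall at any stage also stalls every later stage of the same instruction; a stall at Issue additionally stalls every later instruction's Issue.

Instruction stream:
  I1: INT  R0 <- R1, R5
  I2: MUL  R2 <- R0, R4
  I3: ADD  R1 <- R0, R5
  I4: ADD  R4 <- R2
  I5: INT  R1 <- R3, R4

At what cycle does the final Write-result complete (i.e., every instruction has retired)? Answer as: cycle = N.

cycle = 17

c1: I1 dispatched to INT
c2: I1 operands ready, I2 dispatched to MUL
c3: I1 complete, I3 dispatched to ADD
c4: R0←I1
c5: I2 operands ready, I3 operands ready
c7: I3 complete
c8: R1←I3
c9: I2 complete, I4 dispatched to ADD
c10: R2←I2, I5 dispatched to INT
c11: I4 operands ready
c13: I4 complete
c14: R4←I4
c15: I5 operands ready
c16: I5 complete
c17: R1←I5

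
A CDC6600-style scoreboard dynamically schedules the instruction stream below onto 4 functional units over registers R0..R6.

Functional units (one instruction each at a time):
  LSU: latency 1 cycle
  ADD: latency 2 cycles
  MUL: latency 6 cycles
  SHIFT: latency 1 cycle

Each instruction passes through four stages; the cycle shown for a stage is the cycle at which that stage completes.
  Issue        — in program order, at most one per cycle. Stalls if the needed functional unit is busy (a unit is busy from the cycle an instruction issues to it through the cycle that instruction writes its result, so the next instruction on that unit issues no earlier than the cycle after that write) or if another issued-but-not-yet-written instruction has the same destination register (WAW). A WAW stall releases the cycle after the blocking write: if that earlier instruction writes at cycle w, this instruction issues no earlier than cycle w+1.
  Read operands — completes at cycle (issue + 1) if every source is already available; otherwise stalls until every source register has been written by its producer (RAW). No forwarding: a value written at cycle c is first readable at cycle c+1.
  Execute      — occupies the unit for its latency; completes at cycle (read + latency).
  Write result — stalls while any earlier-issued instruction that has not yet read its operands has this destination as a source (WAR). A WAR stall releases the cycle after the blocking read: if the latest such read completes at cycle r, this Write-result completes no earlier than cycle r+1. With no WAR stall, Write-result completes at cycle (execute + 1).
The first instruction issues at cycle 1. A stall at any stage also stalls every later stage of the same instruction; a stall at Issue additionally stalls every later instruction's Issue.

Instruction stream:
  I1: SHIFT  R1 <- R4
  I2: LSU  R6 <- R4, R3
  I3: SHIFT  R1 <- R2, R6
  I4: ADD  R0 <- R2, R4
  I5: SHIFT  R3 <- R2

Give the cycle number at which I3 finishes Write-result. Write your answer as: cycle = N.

c1: I1 issues→SHIFT
c2: I1 reads | I2 issues→LSU
c3: I1 exec-done | I2 reads
c4: I1 writes R1 | I2 exec-done
c5: I2 writes R6 | I3 issues→SHIFT
c6: I3 reads | I4 issues→ADD
c7: I3 exec-done | I4 reads
c8: I3 writes R1
c9: I4 exec-done | I5 issues→SHIFT
c10: I4 writes R0 | I5 reads
c11: I5 exec-done
c12: I5 writes R3

cycle = 8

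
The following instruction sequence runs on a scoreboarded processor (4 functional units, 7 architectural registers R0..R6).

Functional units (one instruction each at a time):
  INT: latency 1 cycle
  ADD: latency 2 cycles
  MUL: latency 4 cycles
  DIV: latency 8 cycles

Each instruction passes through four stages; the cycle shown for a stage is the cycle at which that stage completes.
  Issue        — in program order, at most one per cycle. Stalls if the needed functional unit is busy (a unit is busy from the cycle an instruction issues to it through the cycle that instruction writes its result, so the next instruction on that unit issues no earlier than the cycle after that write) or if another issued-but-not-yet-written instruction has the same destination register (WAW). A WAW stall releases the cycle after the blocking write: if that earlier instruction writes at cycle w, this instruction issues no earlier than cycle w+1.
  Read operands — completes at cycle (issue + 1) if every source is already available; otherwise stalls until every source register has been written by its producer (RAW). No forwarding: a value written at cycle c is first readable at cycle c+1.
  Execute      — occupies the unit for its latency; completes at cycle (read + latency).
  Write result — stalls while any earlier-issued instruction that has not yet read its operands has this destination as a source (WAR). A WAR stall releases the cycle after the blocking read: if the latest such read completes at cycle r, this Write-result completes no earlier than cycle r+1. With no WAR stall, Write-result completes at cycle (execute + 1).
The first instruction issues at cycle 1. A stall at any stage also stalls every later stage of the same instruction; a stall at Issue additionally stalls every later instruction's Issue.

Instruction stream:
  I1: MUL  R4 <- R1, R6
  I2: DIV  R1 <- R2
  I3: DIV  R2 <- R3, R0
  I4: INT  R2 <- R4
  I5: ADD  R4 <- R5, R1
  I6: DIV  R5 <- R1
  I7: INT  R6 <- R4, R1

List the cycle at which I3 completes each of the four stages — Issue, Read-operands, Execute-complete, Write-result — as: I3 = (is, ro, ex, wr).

I3 = (13, 14, 22, 23)

[1] I1 dispatched to MUL
[2] I1 operands ready, I2 dispatched to DIV
[3] I2 operands ready
[6] I1 complete
[7] R4←I1
[11] I2 complete
[12] R1←I2
[13] I3 dispatched to DIV
[14] I3 operands ready
[22] I3 complete
[23] R2←I3
[24] I4 dispatched to INT
[25] I4 operands ready, I5 dispatched to ADD
[26] I4 complete, I5 operands ready, I6 dispatched to DIV
[27] R2←I4, I6 operands ready
[28] I5 complete, I7 dispatched to INT
[29] R4←I5
[30] I7 operands ready
[31] I7 complete
[32] R6←I7
[35] I6 complete
[36] R5←I6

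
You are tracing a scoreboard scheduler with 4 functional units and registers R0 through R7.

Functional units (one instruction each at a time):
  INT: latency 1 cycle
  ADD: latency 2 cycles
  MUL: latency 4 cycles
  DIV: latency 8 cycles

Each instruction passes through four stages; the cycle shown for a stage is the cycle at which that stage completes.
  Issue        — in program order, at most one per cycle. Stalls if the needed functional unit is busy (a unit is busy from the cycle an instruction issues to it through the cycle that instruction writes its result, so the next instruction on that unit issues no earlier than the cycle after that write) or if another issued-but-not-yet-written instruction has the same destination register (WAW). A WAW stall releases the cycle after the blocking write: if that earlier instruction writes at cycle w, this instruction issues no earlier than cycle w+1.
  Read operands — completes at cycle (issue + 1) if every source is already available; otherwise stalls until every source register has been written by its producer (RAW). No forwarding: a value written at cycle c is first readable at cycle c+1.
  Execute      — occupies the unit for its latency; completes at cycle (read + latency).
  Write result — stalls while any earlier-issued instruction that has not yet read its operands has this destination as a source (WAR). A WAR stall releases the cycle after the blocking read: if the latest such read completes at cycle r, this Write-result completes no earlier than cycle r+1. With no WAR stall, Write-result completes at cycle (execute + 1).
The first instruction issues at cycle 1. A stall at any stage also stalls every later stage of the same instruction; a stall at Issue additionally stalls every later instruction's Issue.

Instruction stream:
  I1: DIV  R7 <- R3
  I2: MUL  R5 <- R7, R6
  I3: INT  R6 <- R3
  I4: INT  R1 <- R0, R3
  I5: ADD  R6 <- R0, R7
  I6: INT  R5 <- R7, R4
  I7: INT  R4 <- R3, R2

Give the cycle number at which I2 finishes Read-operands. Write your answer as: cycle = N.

cycle = 12

[1] issue I1 (DIV)
[2] I1 read-ops, issue I2 (MUL)
[3] issue I3 (INT)
[4] I3 read-ops
[5] I3 finished on INT
[10] I1 finished on DIV
[11] I1→R7
[12] I2 read-ops
[13] I3→R6
[14] issue I4 (INT)
[15] I4 read-ops, issue I5 (ADD)
[16] I2 finished on MUL, I4 finished on INT, I5 read-ops
[17] I2→R5, I4→R1
[18] I5 finished on ADD, issue I6 (INT)
[19] I5→R6, I6 read-ops
[20] I6 finished on INT
[21] I6→R5
[22] issue I7 (INT)
[23] I7 read-ops
[24] I7 finished on INT
[25] I7→R4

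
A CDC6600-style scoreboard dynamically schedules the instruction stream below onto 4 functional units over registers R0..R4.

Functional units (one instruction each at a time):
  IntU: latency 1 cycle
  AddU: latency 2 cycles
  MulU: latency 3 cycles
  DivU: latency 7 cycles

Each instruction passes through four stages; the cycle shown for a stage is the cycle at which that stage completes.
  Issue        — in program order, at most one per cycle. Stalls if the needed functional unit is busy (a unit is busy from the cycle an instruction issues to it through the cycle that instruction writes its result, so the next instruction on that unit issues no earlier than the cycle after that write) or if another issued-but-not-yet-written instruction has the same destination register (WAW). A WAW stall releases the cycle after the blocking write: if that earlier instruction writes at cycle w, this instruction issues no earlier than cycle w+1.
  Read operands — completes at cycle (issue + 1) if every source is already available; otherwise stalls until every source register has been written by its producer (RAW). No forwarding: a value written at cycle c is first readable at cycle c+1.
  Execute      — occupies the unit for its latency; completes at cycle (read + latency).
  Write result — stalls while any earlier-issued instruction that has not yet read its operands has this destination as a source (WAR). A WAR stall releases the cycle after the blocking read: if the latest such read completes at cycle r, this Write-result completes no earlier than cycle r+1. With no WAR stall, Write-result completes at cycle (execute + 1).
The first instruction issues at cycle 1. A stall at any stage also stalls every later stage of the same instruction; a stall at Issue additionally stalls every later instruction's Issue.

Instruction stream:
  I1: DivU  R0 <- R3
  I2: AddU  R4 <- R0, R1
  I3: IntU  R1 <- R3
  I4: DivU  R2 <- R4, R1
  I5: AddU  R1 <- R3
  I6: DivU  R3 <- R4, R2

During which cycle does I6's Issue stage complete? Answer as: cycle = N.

t=1  I1 issues→DivU
t=2  I1 reads · I2 issues→AddU
t=3  I3 issues→IntU
t=4  I3 reads
t=5  I3 exec-done
t=9  I1 exec-done
t=10  I1 writes R0
t=11  I2 reads · I4 issues→DivU
t=12  I3 writes R1
t=13  I2 exec-done
t=14  I2 writes R4
t=15  I4 reads · I5 issues→AddU
t=16  I5 reads
t=18  I5 exec-done
t=19  I5 writes R1
t=22  I4 exec-done
t=23  I4 writes R2
t=24  I6 issues→DivU
t=25  I6 reads
t=32  I6 exec-done
t=33  I6 writes R3

cycle = 24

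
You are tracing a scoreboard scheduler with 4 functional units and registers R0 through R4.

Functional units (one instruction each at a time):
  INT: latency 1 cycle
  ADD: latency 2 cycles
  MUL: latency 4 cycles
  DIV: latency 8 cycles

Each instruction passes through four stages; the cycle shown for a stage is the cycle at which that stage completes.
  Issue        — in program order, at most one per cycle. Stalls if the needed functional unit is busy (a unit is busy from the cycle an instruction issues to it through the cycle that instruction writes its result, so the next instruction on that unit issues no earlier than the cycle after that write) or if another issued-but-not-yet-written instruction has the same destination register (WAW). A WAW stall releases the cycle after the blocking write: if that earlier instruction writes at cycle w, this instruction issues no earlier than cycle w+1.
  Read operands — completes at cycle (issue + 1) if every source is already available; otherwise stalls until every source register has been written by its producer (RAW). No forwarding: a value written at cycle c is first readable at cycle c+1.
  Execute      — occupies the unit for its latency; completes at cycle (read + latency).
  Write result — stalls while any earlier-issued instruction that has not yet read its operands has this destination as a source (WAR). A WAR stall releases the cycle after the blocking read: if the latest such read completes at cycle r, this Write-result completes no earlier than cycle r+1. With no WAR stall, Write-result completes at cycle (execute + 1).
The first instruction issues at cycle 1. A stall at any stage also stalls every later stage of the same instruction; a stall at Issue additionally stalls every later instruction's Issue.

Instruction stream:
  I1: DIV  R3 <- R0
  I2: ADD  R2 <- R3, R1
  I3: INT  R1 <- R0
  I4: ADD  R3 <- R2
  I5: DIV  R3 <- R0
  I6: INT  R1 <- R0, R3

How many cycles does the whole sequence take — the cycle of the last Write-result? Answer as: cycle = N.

[1] I1 dispatched to DIV
[2] I1 operands ready · I2 dispatched to ADD
[3] I3 dispatched to INT
[4] I3 operands ready
[5] I3 complete
[10] I1 complete
[11] R3←I1
[12] I2 operands ready
[13] R1←I3
[14] I2 complete
[15] R2←I2
[16] I4 dispatched to ADD
[17] I4 operands ready
[19] I4 complete
[20] R3←I4
[21] I5 dispatched to DIV
[22] I5 operands ready · I6 dispatched to INT
[30] I5 complete
[31] R3←I5
[32] I6 operands ready
[33] I6 complete
[34] R1←I6

cycle = 34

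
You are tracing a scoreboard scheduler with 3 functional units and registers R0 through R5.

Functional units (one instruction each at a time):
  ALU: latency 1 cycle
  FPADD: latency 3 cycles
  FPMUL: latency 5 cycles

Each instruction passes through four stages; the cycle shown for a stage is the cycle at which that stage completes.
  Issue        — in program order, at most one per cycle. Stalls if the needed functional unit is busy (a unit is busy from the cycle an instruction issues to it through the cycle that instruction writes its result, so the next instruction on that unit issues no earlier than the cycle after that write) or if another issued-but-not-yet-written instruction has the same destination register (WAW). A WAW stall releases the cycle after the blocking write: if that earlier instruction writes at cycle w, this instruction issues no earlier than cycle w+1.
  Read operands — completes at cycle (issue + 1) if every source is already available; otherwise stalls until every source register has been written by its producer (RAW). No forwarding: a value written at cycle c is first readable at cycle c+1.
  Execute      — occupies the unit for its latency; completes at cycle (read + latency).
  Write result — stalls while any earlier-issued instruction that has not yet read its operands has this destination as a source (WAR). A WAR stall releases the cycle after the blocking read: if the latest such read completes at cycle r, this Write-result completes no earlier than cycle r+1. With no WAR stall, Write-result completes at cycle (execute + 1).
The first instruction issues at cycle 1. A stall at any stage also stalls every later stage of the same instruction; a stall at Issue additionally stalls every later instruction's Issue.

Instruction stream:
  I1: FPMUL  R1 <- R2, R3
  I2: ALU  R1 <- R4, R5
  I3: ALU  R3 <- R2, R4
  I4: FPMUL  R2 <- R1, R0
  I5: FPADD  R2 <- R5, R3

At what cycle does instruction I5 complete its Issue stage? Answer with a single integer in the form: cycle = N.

[1] I1 dispatched to FPMUL
[2] I1 operands ready
[7] I1 complete
[8] R1←I1
[9] I2 dispatched to ALU
[10] I2 operands ready
[11] I2 complete
[12] R1←I2
[13] I3 dispatched to ALU
[14] I3 operands ready, I4 dispatched to FPMUL
[15] I3 complete, I4 operands ready
[16] R3←I3
[20] I4 complete
[21] R2←I4
[22] I5 dispatched to FPADD
[23] I5 operands ready
[26] I5 complete
[27] R2←I5

cycle = 22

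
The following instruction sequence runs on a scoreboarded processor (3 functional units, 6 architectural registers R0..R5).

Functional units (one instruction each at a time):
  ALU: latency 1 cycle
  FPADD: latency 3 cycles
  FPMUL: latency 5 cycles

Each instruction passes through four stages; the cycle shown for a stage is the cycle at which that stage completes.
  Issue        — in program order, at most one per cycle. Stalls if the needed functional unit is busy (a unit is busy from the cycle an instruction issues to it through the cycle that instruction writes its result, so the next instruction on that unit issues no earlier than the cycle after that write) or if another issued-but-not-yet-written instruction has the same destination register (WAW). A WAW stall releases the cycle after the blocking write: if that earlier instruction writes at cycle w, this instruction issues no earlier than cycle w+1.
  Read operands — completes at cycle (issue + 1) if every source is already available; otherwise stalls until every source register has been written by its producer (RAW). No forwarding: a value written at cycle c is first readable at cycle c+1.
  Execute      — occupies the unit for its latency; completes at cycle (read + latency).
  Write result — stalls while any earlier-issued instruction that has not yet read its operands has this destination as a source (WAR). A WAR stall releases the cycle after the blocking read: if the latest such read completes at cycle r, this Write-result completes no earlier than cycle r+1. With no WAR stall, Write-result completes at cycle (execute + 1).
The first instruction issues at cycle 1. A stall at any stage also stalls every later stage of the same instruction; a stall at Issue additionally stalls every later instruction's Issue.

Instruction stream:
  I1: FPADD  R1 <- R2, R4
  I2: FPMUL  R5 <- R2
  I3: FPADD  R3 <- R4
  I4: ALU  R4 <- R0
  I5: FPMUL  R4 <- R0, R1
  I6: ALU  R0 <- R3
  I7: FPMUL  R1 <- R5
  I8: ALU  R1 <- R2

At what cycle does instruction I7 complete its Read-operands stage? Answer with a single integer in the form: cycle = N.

cycle = 21

[1] issue I1 (FPADD)
[2] I1 read-ops, issue I2 (FPMUL)
[3] I2 read-ops
[5] I1 finished on FPADD
[6] I1→R1
[7] issue I3 (FPADD)
[8] I2 finished on FPMUL, I3 read-ops, issue I4 (ALU)
[9] I2→R5, I4 read-ops
[10] I4 finished on ALU
[11] I3 finished on FPADD, I4→R4
[12] I3→R3, issue I5 (FPMUL)
[13] I5 read-ops, issue I6 (ALU)
[14] I6 read-ops
[15] I6 finished on ALU
[16] I6→R0
[18] I5 finished on FPMUL
[19] I5→R4
[20] issue I7 (FPMUL)
[21] I7 read-ops
[26] I7 finished on FPMUL
[27] I7→R1
[28] issue I8 (ALU)
[29] I8 read-ops
[30] I8 finished on ALU
[31] I8→R1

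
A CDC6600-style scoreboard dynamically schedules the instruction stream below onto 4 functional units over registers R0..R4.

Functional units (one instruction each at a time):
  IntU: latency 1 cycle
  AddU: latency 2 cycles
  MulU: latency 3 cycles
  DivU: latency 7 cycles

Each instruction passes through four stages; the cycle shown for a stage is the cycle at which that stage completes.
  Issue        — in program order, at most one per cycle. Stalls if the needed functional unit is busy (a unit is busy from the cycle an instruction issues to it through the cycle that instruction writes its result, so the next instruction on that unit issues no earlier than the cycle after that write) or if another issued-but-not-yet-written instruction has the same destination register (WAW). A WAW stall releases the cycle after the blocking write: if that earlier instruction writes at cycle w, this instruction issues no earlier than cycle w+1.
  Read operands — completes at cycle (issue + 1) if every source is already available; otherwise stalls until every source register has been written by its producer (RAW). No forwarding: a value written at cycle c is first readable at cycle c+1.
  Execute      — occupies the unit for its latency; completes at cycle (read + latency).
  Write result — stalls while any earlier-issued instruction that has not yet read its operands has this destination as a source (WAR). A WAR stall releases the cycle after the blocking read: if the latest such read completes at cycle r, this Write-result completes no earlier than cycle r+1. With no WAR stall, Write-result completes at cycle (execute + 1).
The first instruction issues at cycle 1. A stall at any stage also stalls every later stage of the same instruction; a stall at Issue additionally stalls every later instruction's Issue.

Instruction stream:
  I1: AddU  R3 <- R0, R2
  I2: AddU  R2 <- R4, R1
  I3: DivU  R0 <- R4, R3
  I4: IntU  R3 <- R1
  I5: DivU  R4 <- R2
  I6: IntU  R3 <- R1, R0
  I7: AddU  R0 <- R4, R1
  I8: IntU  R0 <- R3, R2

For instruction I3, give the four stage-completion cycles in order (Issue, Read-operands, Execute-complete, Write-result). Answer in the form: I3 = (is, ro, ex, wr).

I3 = (7, 8, 15, 16)

t=1  I1 dispatched to AddU
t=2  I1 operands ready
t=4  I1 complete
t=5  R3←I1
t=6  I2 dispatched to AddU
t=7  I2 operands ready, I3 dispatched to DivU
t=8  I3 operands ready, I4 dispatched to IntU
t=9  I2 complete, I4 operands ready
t=10  R2←I2, I4 complete
t=11  R3←I4
t=15  I3 complete
t=16  R0←I3
t=17  I5 dispatched to DivU
t=18  I5 operands ready, I6 dispatched to IntU
t=19  I6 operands ready, I7 dispatched to AddU
t=20  I6 complete
t=21  R3←I6
t=25  I5 complete
t=26  R4←I5
t=27  I7 operands ready
t=29  I7 complete
t=30  R0←I7
t=31  I8 dispatched to IntU
t=32  I8 operands ready
t=33  I8 complete
t=34  R0←I8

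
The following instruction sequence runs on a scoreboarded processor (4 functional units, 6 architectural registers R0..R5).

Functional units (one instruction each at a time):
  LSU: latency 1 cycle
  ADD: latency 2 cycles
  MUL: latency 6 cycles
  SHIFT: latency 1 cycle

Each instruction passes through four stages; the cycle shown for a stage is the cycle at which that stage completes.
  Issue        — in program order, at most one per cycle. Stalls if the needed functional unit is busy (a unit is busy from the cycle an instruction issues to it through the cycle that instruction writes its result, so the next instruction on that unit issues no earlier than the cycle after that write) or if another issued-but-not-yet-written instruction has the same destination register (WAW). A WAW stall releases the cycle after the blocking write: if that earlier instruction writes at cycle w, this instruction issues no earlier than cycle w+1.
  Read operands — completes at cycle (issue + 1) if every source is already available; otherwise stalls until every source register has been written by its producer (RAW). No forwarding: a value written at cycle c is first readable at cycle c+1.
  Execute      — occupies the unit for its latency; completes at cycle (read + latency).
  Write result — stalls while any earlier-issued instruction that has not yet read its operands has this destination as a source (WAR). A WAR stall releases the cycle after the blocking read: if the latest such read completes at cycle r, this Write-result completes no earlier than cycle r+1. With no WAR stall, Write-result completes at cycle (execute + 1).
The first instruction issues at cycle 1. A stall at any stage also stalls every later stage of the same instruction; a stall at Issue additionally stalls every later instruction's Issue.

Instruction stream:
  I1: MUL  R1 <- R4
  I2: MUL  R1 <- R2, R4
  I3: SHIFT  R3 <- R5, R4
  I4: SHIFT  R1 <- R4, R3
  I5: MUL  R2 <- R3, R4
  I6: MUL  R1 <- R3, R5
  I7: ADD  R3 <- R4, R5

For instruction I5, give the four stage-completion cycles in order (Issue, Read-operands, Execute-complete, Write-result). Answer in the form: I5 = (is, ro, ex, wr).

I5 = (20, 21, 27, 28)

t=1  I1 dispatched to MUL
t=2  I1 operands ready
t=8  I1 complete
t=9  R1←I1
t=10  I2 dispatched to MUL
t=11  I2 operands ready · I3 dispatched to SHIFT
t=12  I3 operands ready
t=13  I3 complete
t=14  R3←I3
t=17  I2 complete
t=18  R1←I2
t=19  I4 dispatched to SHIFT
t=20  I4 operands ready · I5 dispatched to MUL
t=21  I4 complete · I5 operands ready
t=22  R1←I4
t=27  I5 complete
t=28  R2←I5
t=29  I6 dispatched to MUL
t=30  I6 operands ready · I7 dispatched to ADD
t=31  I7 operands ready
t=33  I7 complete
t=34  R3←I7
t=36  I6 complete
t=37  R1←I6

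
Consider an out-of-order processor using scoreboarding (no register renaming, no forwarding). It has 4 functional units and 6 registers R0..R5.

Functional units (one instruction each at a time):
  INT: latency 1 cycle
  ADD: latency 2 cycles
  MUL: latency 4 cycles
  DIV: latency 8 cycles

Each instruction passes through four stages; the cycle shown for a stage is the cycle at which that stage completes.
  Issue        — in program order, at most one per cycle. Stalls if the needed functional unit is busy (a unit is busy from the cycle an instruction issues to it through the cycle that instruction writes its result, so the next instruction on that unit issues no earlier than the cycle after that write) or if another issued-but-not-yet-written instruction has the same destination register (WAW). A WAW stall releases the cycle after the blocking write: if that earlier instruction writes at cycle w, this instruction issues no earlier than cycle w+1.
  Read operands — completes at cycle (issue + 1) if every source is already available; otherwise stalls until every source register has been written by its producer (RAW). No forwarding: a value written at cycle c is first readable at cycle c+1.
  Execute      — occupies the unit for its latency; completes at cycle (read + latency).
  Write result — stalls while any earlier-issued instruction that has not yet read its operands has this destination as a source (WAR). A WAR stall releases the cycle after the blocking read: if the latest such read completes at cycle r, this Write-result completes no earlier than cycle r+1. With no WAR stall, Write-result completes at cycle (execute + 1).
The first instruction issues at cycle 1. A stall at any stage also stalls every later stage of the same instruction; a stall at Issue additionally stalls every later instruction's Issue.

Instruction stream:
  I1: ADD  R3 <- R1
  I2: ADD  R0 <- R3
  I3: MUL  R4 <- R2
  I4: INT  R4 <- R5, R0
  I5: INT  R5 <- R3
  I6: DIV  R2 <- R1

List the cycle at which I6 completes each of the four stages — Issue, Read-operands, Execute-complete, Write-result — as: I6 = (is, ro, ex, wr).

I6 = (19, 20, 28, 29)

1) issue 1, read 2, done 4, write 5
2) issue 6, read 7, done 9, write 10  <struct: ADD busy until I1 writes@5>
3) issue 7, read 8, done 12, write 13
4) issue 14, read 15, done 16, write 17  <WAW R4: wait I3 write@13>
5) issue 18, read 19, done 20, write 21  <struct: INT busy until I4 writes@17>
6) issue 19, read 20, done 28, write 29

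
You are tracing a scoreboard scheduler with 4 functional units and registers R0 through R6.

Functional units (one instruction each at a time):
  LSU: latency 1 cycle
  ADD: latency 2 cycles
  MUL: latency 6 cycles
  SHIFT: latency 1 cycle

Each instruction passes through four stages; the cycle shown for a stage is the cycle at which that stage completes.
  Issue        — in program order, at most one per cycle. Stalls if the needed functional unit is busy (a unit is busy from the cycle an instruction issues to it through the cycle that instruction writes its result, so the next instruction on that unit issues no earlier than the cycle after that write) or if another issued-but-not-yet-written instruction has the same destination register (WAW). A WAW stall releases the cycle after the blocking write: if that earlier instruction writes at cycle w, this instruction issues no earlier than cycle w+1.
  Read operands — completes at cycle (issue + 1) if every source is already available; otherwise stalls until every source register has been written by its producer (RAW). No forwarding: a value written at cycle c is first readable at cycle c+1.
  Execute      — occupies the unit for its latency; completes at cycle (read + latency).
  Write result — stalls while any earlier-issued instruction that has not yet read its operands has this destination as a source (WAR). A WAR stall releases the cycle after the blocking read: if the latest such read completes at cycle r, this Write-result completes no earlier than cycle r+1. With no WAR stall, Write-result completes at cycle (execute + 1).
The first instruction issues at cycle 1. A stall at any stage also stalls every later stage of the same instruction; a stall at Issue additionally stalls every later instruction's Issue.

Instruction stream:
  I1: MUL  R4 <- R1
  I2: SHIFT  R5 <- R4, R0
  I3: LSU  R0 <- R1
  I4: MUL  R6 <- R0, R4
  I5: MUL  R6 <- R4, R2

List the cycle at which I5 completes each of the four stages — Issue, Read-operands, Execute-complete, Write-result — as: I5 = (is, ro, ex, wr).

  I1 | 1 | 2 | 8 | 9
  I2 | 2 | 10 | 11 | 12   RAW R4: wait I1 write@9
  I3 | 3 | 4 | 5 | 11   WAR R0: wait I2 read@10
  I4 | 10 | 12 | 18 | 19   struct: MUL busy until I1 writes@9 · RAW R0: wait I3 write@11
  I5 | 20 | 21 | 27 | 28   struct: MUL busy until I4 writes@19

I5 = (20, 21, 27, 28)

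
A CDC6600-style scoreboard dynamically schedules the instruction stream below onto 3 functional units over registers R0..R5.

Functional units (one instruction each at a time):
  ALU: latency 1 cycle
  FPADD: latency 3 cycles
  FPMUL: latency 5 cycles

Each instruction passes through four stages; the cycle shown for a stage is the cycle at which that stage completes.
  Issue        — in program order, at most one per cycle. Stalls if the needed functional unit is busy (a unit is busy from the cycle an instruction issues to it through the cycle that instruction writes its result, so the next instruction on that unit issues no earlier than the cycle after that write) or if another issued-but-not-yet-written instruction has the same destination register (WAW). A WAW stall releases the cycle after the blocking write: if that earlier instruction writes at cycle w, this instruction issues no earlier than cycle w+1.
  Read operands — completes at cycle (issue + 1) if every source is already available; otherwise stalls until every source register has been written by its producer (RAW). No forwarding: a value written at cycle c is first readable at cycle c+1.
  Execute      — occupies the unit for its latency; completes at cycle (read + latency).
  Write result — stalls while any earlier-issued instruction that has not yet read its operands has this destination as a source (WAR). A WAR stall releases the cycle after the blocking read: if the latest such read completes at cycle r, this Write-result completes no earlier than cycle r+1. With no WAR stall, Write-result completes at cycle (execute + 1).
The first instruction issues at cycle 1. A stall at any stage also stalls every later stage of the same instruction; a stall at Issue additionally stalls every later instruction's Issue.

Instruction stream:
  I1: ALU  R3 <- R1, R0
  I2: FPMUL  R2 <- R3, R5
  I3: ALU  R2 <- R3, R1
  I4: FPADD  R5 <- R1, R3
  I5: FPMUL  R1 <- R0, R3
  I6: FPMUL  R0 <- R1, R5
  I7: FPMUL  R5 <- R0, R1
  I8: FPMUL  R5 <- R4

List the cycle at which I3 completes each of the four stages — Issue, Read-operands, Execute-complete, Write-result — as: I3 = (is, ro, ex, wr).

I3 = (12, 13, 14, 15)

[I1] 1/2/3/4
[I2] 2/5/10/11  (RAW R3: wait I1 write@4)
[I3] 12/13/14/15  (WAW R2: wait I2 write@11)
[I4] 13/14/17/18
[I5] 14/15/20/21
[I6] 22/23/28/29  (struct: FPMUL busy until I5 writes@21)
[I7] 30/31/36/37  (struct: FPMUL busy until I6 writes@29)
[I8] 38/39/44/45  (struct: FPMUL busy until I7 writes@37)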